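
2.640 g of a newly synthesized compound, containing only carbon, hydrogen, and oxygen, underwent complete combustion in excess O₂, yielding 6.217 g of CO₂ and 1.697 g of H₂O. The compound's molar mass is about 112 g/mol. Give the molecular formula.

C6H8O2

mol C = 6.217 g CO₂ ÷ 44.009 g/mol = 0.14127 mol
mol H = 2 × 1.697 g H₂O ÷ 18.015 g/mol = 0.18840 mol
mass O = 2.640 − (1.6968 + 0.18991) = 0.75334 g → mol O = 0.75334 ÷ 15.999 = 0.047087 mol
Divide by the smallest (0.047087 mol): C 3.000, H 4.001, O 1.000
Empirical formula: C3H4O
Empirical-formula mass = 56.06 g/mol; 112 ÷ 56.06 ≈ 2, so the molecular formula is C6H8O2.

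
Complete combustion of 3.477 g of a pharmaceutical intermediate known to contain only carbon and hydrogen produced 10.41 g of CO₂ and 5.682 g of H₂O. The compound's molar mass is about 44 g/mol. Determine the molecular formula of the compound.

C3H8

mol C = 10.41 g CO₂ ÷ 44.009 g/mol = 0.23654 mol
mol H = 2 × 5.682 g H₂O ÷ 18.015 g/mol = 0.63081 mol
Divide by the smallest (0.23654 mol): C 1.000, H 2.667
Multiplying each by 3 gives whole numbers: C 3.00, H 8.00
Empirical formula: C3H8
Empirical-formula mass = 44.10 g/mol; 44 ÷ 44.10 ≈ 1, so the molecular formula is C3H8.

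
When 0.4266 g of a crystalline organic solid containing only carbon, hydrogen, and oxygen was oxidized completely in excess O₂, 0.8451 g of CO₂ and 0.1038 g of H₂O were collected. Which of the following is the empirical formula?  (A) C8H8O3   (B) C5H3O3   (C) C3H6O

(B) C5H3O3

mol C = 0.8451 g CO₂ ÷ 44.009 g/mol = 0.019203 mol
mol H = 2 × 0.1038 g H₂O ÷ 18.015 g/mol = 0.011524 mol
mass O = 0.4266 − (0.23065 + 0.011616) = 0.18434 g → mol O = 0.18434 ÷ 15.999 = 0.011522 mol
Divide by the smallest (0.011522 mol): C 1.667, H 1.000, O 1.000
Multiplying each by 3 gives whole numbers: C 5.00, H 3.00, O 3.00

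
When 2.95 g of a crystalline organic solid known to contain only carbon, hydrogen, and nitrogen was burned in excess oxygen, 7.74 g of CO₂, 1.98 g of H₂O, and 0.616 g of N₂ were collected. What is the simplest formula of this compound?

mol C = 7.74 g CO₂ ÷ 44.009 g/mol = 0.1759 mol
mol H = 2 × 1.98 g H₂O ÷ 18.015 g/mol = 0.2198 mol
mol N = 2 × 0.616 g N₂ ÷ 28.014 g/mol = 0.04398 mol
Divide by the smallest (0.04398 mol): C 3.999, H 4.998, N 1.000

C4H5N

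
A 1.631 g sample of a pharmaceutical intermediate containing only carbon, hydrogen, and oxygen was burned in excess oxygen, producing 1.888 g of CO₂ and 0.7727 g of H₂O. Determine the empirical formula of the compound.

mol C = 1.888 g CO₂ ÷ 44.009 g/mol = 0.042900 mol
mol H = 2 × 0.7727 g H₂O ÷ 18.015 g/mol = 0.085784 mol
mass O = 1.631 − (0.51528 + 0.086470) = 1.0293 g → mol O = 1.0293 ÷ 15.999 = 0.064332 mol
Divide by the smallest (0.042900 mol): C 1.000, H 2.000, O 1.500
Multiplying each by 2 gives whole numbers: C 2.00, H 4.00, O 3.00

C2H4O3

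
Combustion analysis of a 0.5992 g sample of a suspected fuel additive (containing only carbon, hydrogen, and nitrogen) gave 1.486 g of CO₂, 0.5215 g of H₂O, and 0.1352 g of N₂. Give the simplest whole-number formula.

C7H12N2

mol C = 1.486 g CO₂ ÷ 44.009 g/mol = 0.033766 mol
mol H = 2 × 0.5215 g H₂O ÷ 18.015 g/mol = 0.057896 mol
mol N = 2 × 0.1352 g N₂ ÷ 28.014 g/mol = 0.0096523 mol
Divide by the smallest (0.0096523 mol): C 3.498, H 5.998, N 1.000
Multiplying each by 2 gives whole numbers: C 7.00, H 12.00, N 2.00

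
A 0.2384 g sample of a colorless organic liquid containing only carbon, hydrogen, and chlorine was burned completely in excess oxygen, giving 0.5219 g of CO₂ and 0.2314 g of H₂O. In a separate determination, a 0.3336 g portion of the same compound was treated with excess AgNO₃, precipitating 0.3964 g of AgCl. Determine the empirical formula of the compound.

mol C = 0.5219 g CO₂ ÷ 44.009 g/mol = 0.011859 mol
mol H = 2 × 0.2314 g H₂O ÷ 18.015 g/mol = 0.025690 mol
From the AgCl data: mol Cl per gram of compound = (0.3964 ÷ 143.318) ÷ 0.3336 = 0.0082910 mol/g, so in the 0.2384 g combustion sample mol Cl = 0.0019766 mol
Divide by the smallest (0.0019766 mol): C 6.000, H 12.997, Cl 1.000

C6H13Cl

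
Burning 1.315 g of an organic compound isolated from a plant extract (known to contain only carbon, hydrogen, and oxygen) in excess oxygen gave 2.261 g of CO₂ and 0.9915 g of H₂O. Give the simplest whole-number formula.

C7H15O5

mol C = 2.261 g CO₂ ÷ 44.009 g/mol = 0.051376 mol
mol H = 2 × 0.9915 g H₂O ÷ 18.015 g/mol = 0.11007 mol
mass O = 1.315 − (0.61708 + 0.11096) = 0.58697 g → mol O = 0.58697 ÷ 15.999 = 0.036688 mol
Divide by the smallest (0.036688 mol): C 1.400, H 3.000, O 1.000
Multiplying each by 5 gives whole numbers: C 7.00, H 15.00, O 5.00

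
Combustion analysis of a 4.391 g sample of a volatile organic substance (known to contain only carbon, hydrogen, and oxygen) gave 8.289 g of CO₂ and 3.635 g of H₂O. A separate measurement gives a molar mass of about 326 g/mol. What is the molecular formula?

mol C = 8.289 g CO₂ ÷ 44.009 g/mol = 0.18835 mol
mol H = 2 × 3.635 g H₂O ÷ 18.015 g/mol = 0.40355 mol
mass O = 4.391 − (2.2622 + 0.40678) = 1.7220 g → mol O = 1.7220 ÷ 15.999 = 0.10763 mol
Divide by the smallest (0.10763 mol): C 1.750, H 3.749, O 1.000
Multiplying each by 4 gives whole numbers: C 7.00, H 15.00, O 4.00
Empirical formula: C7H15O4
Empirical-formula mass = 163.19 g/mol; 326 ÷ 163.19 ≈ 2, so the molecular formula is C14H30O8.

C14H30O8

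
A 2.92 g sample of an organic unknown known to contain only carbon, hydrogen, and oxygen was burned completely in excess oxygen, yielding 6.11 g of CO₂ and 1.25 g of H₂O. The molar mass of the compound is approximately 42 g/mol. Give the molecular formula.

mol C = 6.11 g CO₂ ÷ 44.009 g/mol = 0.1388 mol
mol H = 2 × 1.25 g H₂O ÷ 18.015 g/mol = 0.1388 mol
mass O = 2.92 − (1.668 + 0.1399) = 1.113 g → mol O = 1.113 ÷ 15.999 = 0.06954 mol
Divide by the smallest (0.06954 mol): C 1.996, H 1.996, O 1.000
Empirical formula: C2H2O
Empirical-formula mass = 42.04 g/mol; 42 ÷ 42.04 ≈ 1, so the molecular formula is C2H2O.

C2H2O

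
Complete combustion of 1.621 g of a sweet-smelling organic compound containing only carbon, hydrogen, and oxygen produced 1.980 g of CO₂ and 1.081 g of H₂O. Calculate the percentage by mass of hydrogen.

7.46%

mol C = 1.980 g CO₂ ÷ 44.009 g/mol = 0.044991 mol
mol H = 2 × 1.081 g H₂O ÷ 18.015 g/mol = 0.12001 mol
mass O = 1.621 − (0.54038 + 0.12097) = 0.95964 g → mol O = 0.95964 ÷ 15.999 = 0.059982 mol
mass % H = 0.12097 g ÷ 1.621 g × 100%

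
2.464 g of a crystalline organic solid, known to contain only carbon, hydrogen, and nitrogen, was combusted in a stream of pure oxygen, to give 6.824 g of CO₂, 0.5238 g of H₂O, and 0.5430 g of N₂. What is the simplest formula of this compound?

C8H3N2

mol C = 6.824 g CO₂ ÷ 44.009 g/mol = 0.15506 mol
mol H = 2 × 0.5238 g H₂O ÷ 18.015 g/mol = 0.058152 mol
mol N = 2 × 0.5430 g N₂ ÷ 28.014 g/mol = 0.038766 mol
Divide by the smallest (0.038766 mol): C 4.000, H 1.500, N 1.000
Multiplying each by 2 gives whole numbers: C 8.00, H 3.00, N 2.00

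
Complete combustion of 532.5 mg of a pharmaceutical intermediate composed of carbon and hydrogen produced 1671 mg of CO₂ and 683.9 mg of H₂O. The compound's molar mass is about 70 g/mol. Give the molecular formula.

mol C = 1.671 g CO₂ ÷ 44.009 g/mol = 0.037970 mol
mol H = 2 × 0.6839 g H₂O ÷ 18.015 g/mol = 0.075926 mol
Divide by the smallest (0.037970 mol): C 1.000, H 2.000
Empirical formula: CH2
Empirical-formula mass = 14.03 g/mol; 70 ÷ 14.03 ≈ 5, so the molecular formula is C5H10.

C5H10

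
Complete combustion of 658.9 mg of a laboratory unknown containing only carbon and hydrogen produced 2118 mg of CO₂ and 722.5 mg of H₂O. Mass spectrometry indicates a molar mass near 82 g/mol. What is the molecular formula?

C6H10

mol C = 2.118 g CO₂ ÷ 44.009 g/mol = 0.048127 mol
mol H = 2 × 0.7225 g H₂O ÷ 18.015 g/mol = 0.080211 mol
Divide by the smallest (0.048127 mol): C 1.000, H 1.667
Multiplying each by 3 gives whole numbers: C 3.00, H 5.00
Empirical formula: C3H5
Empirical-formula mass = 41.07 g/mol; 82 ÷ 41.07 ≈ 2, so the molecular formula is C6H10.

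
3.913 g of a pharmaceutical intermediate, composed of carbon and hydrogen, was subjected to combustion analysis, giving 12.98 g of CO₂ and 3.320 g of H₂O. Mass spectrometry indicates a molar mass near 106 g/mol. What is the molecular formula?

C8H10

mol C = 12.98 g CO₂ ÷ 44.009 g/mol = 0.29494 mol
mol H = 2 × 3.320 g H₂O ÷ 18.015 g/mol = 0.36858 mol
Divide by the smallest (0.29494 mol): C 1.000, H 1.250
Multiplying each by 4 gives whole numbers: C 4.00, H 5.00
Empirical formula: C4H5
Empirical-formula mass = 53.08 g/mol; 106 ÷ 53.08 ≈ 2, so the molecular formula is C8H10.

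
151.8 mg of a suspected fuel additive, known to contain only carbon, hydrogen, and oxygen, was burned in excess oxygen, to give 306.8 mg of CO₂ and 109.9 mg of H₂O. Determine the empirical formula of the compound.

mol C = 0.3068 g CO₂ ÷ 44.009 g/mol = 0.0069713 mol
mol H = 2 × 0.1099 g H₂O ÷ 18.015 g/mol = 0.012201 mol
mass O = 0.1518 − (0.083732 + 0.012299) = 0.055769 g → mol O = 0.055769 ÷ 15.999 = 0.0034858 mol
Divide by the smallest (0.0034858 mol): C 2.000, H 3.500, O 1.000
Multiplying each by 2 gives whole numbers: C 4.00, H 7.00, O 2.00

C4H7O2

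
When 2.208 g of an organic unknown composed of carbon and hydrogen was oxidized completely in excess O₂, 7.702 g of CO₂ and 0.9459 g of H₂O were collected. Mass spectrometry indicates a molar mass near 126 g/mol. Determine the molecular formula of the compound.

mol C = 7.702 g CO₂ ÷ 44.009 g/mol = 0.17501 mol
mol H = 2 × 0.9459 g H₂O ÷ 18.015 g/mol = 0.10501 mol
Divide by the smallest (0.10501 mol): C 1.667, H 1.000
Multiplying each by 3 gives whole numbers: C 5.00, H 3.00
Empirical formula: C5H3
Empirical-formula mass = 63.08 g/mol; 126 ÷ 63.08 ≈ 2, so the molecular formula is C10H6.

C10H6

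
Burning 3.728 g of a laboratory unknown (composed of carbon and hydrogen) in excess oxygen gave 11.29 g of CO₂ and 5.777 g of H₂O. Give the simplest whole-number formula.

mol C = 11.29 g CO₂ ÷ 44.009 g/mol = 0.25654 mol
mol H = 2 × 5.777 g H₂O ÷ 18.015 g/mol = 0.64135 mol
Divide by the smallest (0.25654 mol): C 1.000, H 2.500
Multiplying each by 2 gives whole numbers: C 2.00, H 5.00

C2H5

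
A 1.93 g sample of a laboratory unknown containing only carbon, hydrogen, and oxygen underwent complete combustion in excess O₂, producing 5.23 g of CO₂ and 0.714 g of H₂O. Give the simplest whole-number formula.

mol C = 5.23 g CO₂ ÷ 44.009 g/mol = 0.1188 mol
mol H = 2 × 0.714 g H₂O ÷ 18.015 g/mol = 0.07927 mol
mass O = 1.93 − (1.427 + 0.07990) = 0.4227 g → mol O = 0.4227 ÷ 15.999 = 0.02642 mol
Divide by the smallest (0.02642 mol): C 4.498, H 3.000, O 1.000
Multiplying each by 2 gives whole numbers: C 9.00, H 6.00, O 2.00

C9H6O2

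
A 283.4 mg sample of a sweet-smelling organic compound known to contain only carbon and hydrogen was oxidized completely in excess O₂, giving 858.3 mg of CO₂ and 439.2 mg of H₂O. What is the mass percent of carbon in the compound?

mol C = 0.8583 g CO₂ ÷ 44.009 g/mol = 0.019503 mol
mol H = 2 × 0.4392 g H₂O ÷ 18.015 g/mol = 0.048759 mol
mass % C = 0.23425 g ÷ 0.2834 g × 100%

82.66%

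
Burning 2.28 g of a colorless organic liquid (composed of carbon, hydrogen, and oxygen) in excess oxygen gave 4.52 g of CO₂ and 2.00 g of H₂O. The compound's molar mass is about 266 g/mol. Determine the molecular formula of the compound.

C12H26O6

mol C = 4.52 g CO₂ ÷ 44.009 g/mol = 0.1027 mol
mol H = 2 × 2.00 g H₂O ÷ 18.015 g/mol = 0.2220 mol
mass O = 2.28 − (1.234 + 0.2238) = 0.8226 g → mol O = 0.8226 ÷ 15.999 = 0.05141 mol
Divide by the smallest (0.05141 mol): C 1.998, H 4.319, O 1.000
Multiplying each by 3 gives whole numbers: C 5.99, H 12.96, O 3.00
Empirical formula: C6H13O3
Empirical-formula mass = 133.17 g/mol; 266 ÷ 133.17 ≈ 2, so the molecular formula is C12H26O6.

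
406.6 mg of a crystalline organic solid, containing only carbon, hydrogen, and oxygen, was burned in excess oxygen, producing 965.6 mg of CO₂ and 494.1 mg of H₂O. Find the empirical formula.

C4H10O

mol C = 0.9656 g CO₂ ÷ 44.009 g/mol = 0.021941 mol
mol H = 2 × 0.4941 g H₂O ÷ 18.015 g/mol = 0.054854 mol
mass O = 0.4066 − (0.26353 + 0.055293) = 0.087774 g → mol O = 0.087774 ÷ 15.999 = 0.0054862 mol
Divide by the smallest (0.0054862 mol): C 3.999, H 9.999, O 1.000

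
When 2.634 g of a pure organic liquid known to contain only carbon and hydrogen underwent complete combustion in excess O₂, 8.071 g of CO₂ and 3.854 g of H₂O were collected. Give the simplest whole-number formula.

C3H7

mol C = 8.071 g CO₂ ÷ 44.009 g/mol = 0.18339 mol
mol H = 2 × 3.854 g H₂O ÷ 18.015 g/mol = 0.42787 mol
Divide by the smallest (0.18339 mol): C 1.000, H 2.333
Multiplying each by 3 gives whole numbers: C 3.00, H 7.00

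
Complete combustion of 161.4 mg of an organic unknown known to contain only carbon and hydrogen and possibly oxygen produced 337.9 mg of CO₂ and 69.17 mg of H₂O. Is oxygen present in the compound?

mol C = 0.3379 g CO₂ ÷ 44.009 g/mol = 0.0076780 mol
mol H = 2 × 0.06917 g H₂O ÷ 18.015 g/mol = 0.0076792 mol
C and H account for only 0.099961 g of the 0.1614 g sample; the remaining 0.061439 g must be oxygen.

yes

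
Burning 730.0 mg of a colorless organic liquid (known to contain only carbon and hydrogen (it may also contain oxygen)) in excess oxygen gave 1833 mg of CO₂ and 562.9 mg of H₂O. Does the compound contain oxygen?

mol C = 1.833 g CO₂ ÷ 44.009 g/mol = 0.041651 mol
mol H = 2 × 0.5629 g H₂O ÷ 18.015 g/mol = 0.062492 mol
C and H account for only 0.56326 g of the 0.7300 g sample; the remaining 0.16674 g must be oxygen.

yes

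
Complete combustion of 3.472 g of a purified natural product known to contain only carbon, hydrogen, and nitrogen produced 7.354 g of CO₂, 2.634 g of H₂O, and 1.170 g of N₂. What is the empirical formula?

mol C = 7.354 g CO₂ ÷ 44.009 g/mol = 0.16710 mol
mol H = 2 × 2.634 g H₂O ÷ 18.015 g/mol = 0.29242 mol
mol N = 2 × 1.170 g N₂ ÷ 28.014 g/mol = 0.083530 mol
Divide by the smallest (0.083530 mol): C 2.001, H 3.501, N 1.000
Multiplying each by 2 gives whole numbers: C 4.00, H 7.00, N 2.00

C4H7N2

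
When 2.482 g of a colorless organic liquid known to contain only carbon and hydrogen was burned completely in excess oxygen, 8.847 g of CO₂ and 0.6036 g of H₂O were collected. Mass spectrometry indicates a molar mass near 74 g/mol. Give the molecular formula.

mol C = 8.847 g CO₂ ÷ 44.009 g/mol = 0.20103 mol
mol H = 2 × 0.6036 g H₂O ÷ 18.015 g/mol = 0.067011 mol
Divide by the smallest (0.067011 mol): C 3.000, H 1.000
Empirical formula: C3H
Empirical-formula mass = 37.04 g/mol; 74 ÷ 37.04 ≈ 2, so the molecular formula is C6H2.

C6H2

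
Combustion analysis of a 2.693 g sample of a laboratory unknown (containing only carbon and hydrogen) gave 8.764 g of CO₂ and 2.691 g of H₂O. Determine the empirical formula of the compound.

C2H3

mol C = 8.764 g CO₂ ÷ 44.009 g/mol = 0.19914 mol
mol H = 2 × 2.691 g H₂O ÷ 18.015 g/mol = 0.29875 mol
Divide by the smallest (0.19914 mol): C 1.000, H 1.500
Multiplying each by 2 gives whole numbers: C 2.00, H 3.00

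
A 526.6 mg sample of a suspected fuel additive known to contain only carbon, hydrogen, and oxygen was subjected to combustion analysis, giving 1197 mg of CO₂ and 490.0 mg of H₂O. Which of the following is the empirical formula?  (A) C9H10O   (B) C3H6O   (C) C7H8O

mol C = 1.197 g CO₂ ÷ 44.009 g/mol = 0.027199 mol
mol H = 2 × 0.4900 g H₂O ÷ 18.015 g/mol = 0.054399 mol
mass O = 0.5266 − (0.32669 + 0.054834) = 0.14508 g → mol O = 0.14508 ÷ 15.999 = 0.0090680 mol
Divide by the smallest (0.0090680 mol): C 2.999, H 5.999, O 1.000

(B) C3H6O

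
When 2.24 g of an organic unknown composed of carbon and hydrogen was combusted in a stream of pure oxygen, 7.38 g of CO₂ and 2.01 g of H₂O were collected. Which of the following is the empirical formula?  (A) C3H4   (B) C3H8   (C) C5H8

(A) C3H4

mol C = 7.38 g CO₂ ÷ 44.009 g/mol = 0.1677 mol
mol H = 2 × 2.01 g H₂O ÷ 18.015 g/mol = 0.2231 mol
Divide by the smallest (0.1677 mol): C 1.000, H 1.331
Multiplying each by 3 gives whole numbers: C 3.00, H 3.99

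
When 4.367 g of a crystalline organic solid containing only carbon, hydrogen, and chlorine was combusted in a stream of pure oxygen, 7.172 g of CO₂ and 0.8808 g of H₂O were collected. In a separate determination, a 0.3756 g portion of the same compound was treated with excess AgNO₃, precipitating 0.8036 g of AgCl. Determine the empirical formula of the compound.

C5H3Cl2

mol C = 7.172 g CO₂ ÷ 44.009 g/mol = 0.16297 mol
mol H = 2 × 0.8808 g H₂O ÷ 18.015 g/mol = 0.097785 mol
From the AgCl data: mol Cl per gram of compound = (0.8036 ÷ 143.318) ÷ 0.3756 = 0.014928 mol/g, so in the 4.367 g combustion sample mol Cl = 0.065192 mol
Divide by the smallest (0.065192 mol): C 2.500, H 1.500, Cl 1.000
Multiplying each by 2 gives whole numbers: C 5.00, H 3.00, Cl 2.00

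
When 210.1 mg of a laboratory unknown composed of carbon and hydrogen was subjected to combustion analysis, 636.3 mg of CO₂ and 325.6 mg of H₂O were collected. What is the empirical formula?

C2H5

mol C = 0.6363 g CO₂ ÷ 44.009 g/mol = 0.014458 mol
mol H = 2 × 0.3256 g H₂O ÷ 18.015 g/mol = 0.036148 mol
Divide by the smallest (0.014458 mol): C 1.000, H 2.500
Multiplying each by 2 gives whole numbers: C 2.00, H 5.00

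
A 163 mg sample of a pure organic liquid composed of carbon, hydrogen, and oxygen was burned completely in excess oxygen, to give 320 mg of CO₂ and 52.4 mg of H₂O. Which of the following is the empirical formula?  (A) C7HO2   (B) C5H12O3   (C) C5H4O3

mol C = 0.320 g CO₂ ÷ 44.009 g/mol = 0.007271 mol
mol H = 2 × 0.0524 g H₂O ÷ 18.015 g/mol = 0.005817 mol
mass O = 0.163 − (0.08733 + 0.005864) = 0.06980 g → mol O = 0.06980 ÷ 15.999 = 0.004363 mol
Divide by the smallest (0.004363 mol): C 1.667, H 1.333, O 1.000
Multiplying each by 3 gives whole numbers: C 5.00, H 4.00, O 3.00

(C) C5H4O3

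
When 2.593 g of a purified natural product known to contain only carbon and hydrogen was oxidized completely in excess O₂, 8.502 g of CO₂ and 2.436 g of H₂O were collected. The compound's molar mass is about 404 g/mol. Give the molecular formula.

C30H42

mol C = 8.502 g CO₂ ÷ 44.009 g/mol = 0.19319 mol
mol H = 2 × 2.436 g H₂O ÷ 18.015 g/mol = 0.27044 mol
Divide by the smallest (0.19319 mol): C 1.000, H 1.400
Multiplying each by 5 gives whole numbers: C 5.00, H 7.00
Empirical formula: C5H7
Empirical-formula mass = 67.11 g/mol; 404 ÷ 67.11 ≈ 6, so the molecular formula is C30H42.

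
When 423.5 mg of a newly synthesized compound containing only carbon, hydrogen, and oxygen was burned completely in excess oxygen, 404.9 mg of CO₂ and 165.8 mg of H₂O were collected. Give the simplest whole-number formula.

mol C = 0.4049 g CO₂ ÷ 44.009 g/mol = 0.0092004 mol
mol H = 2 × 0.1658 g H₂O ÷ 18.015 g/mol = 0.018407 mol
mass O = 0.4235 − (0.11051 + 0.018554) = 0.29444 g → mol O = 0.29444 ÷ 15.999 = 0.018404 mol
Divide by the smallest (0.0092004 mol): C 1.000, H 2.001, O 2.000

CH2O2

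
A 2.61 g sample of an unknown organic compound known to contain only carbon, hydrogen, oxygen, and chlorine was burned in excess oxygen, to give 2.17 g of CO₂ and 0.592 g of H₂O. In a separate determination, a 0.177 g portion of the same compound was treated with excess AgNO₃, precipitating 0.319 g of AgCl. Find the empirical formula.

C3H4Cl2O3

mol C = 2.17 g CO₂ ÷ 44.009 g/mol = 0.04931 mol
mol H = 2 × 0.592 g H₂O ÷ 18.015 g/mol = 0.06572 mol
From the AgCl data: mol Cl per gram of compound = (0.319 ÷ 143.318) ÷ 0.177 = 0.01258 mol/g, so in the 2.61 g combustion sample mol Cl = 0.03282 mol
mass O = 2.61 − (0.5922 + 0.06625 + 1.164) = 0.7880 g → mol O = 0.7880 ÷ 15.999 = 0.04925 mol
Divide by the smallest (0.03282 mol): C 1.502, H 2.002, Cl 1.000, O 1.501
Multiplying each by 2 gives whole numbers: C 3.00, H 4.00, Cl 2.00, O 3.00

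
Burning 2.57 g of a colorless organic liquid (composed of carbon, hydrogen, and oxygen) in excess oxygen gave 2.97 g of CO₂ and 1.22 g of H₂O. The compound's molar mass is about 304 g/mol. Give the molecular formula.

mol C = 2.97 g CO₂ ÷ 44.009 g/mol = 0.06749 mol
mol H = 2 × 1.22 g H₂O ÷ 18.015 g/mol = 0.1354 mol
mass O = 2.57 − (0.8106 + 0.1365) = 1.623 g → mol O = 1.623 ÷ 15.999 = 0.1014 mol
Divide by the smallest (0.06749 mol): C 1.000, H 2.007, O 1.503
Multiplying each by 2 gives whole numbers: C 2.00, H 4.01, O 3.01
Empirical formula: C2H4O3
Empirical-formula mass = 76.05 g/mol; 304 ÷ 76.05 ≈ 4, so the molecular formula is C8H16O12.

C8H16O12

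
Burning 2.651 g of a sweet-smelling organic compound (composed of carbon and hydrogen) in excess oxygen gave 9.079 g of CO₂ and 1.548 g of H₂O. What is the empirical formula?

C6H5

mol C = 9.079 g CO₂ ÷ 44.009 g/mol = 0.20630 mol
mol H = 2 × 1.548 g H₂O ÷ 18.015 g/mol = 0.17186 mol
Divide by the smallest (0.17186 mol): C 1.200, H 1.000
Multiplying each by 5 gives whole numbers: C 6.00, H 5.00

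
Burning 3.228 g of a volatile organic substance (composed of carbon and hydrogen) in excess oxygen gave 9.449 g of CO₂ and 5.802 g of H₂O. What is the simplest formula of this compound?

CH3

mol C = 9.449 g CO₂ ÷ 44.009 g/mol = 0.21471 mol
mol H = 2 × 5.802 g H₂O ÷ 18.015 g/mol = 0.64413 mol
Divide by the smallest (0.21471 mol): C 1.000, H 3.000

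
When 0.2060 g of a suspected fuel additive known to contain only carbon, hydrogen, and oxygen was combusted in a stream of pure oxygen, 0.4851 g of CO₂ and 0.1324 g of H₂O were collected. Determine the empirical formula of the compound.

mol C = 0.4851 g CO₂ ÷ 44.009 g/mol = 0.011023 mol
mol H = 2 × 0.1324 g H₂O ÷ 18.015 g/mol = 0.014699 mol
mass O = 0.2060 − (0.13239 + 0.014816) = 0.058789 g → mol O = 0.058789 ÷ 15.999 = 0.0036746 mol
Divide by the smallest (0.0036746 mol): C 3.000, H 4.000, O 1.000

C3H4O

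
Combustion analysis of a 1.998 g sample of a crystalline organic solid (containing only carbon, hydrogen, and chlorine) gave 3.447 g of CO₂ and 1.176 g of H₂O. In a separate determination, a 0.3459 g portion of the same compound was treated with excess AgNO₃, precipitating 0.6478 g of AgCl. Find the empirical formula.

C3H5Cl

mol C = 3.447 g CO₂ ÷ 44.009 g/mol = 0.078325 mol
mol H = 2 × 1.176 g H₂O ÷ 18.015 g/mol = 0.13056 mol
From the AgCl data: mol Cl per gram of compound = (0.6478 ÷ 143.318) ÷ 0.3459 = 0.013067 mol/g, so in the 1.998 g combustion sample mol Cl = 0.026109 mol
Divide by the smallest (0.026109 mol): C 3.000, H 5.001, Cl 1.000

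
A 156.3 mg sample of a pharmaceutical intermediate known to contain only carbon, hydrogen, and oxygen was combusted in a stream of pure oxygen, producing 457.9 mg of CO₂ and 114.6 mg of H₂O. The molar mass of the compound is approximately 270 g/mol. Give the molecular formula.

C18H22O2

mol C = 0.4579 g CO₂ ÷ 44.009 g/mol = 0.010405 mol
mol H = 2 × 0.1146 g H₂O ÷ 18.015 g/mol = 0.012723 mol
mass O = 0.1563 − (0.12497 + 0.012825) = 0.018505 g → mol O = 0.018505 ÷ 15.999 = 0.0011566 mol
Divide by the smallest (0.0011566 mol): C 8.996, H 11.000, O 1.000
Empirical formula: C9H11O
Empirical-formula mass = 135.19 g/mol; 270 ÷ 135.19 ≈ 2, so the molecular formula is C18H22O2.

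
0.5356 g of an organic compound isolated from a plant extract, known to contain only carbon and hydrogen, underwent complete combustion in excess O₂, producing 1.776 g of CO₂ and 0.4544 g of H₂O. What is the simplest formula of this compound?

mol C = 1.776 g CO₂ ÷ 44.009 g/mol = 0.040355 mol
mol H = 2 × 0.4544 g H₂O ÷ 18.015 g/mol = 0.050447 mol
Divide by the smallest (0.040355 mol): C 1.000, H 1.250
Multiplying each by 4 gives whole numbers: C 4.00, H 5.00

C4H5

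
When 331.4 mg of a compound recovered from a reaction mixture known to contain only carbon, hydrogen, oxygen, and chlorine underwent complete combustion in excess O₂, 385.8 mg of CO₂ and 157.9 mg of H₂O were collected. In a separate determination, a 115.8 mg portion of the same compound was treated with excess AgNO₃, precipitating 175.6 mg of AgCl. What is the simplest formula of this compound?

C5H10Cl2O3

mol C = 0.3858 g CO₂ ÷ 44.009 g/mol = 0.0087664 mol
mol H = 2 × 0.1579 g H₂O ÷ 18.015 g/mol = 0.017530 mol
From the AgCl data: mol Cl per gram of compound = (0.1756 ÷ 143.318) ÷ 0.1158 = 0.010581 mol/g, so in the 0.3314 g combustion sample mol Cl = 0.0035065 mol
mass O = 0.3314 − (0.10529 + 0.017670 + 0.12430) = 0.084133 g → mol O = 0.084133 ÷ 15.999 = 0.0052587 mol
Divide by the smallest (0.0035065 mol): C 2.500, H 4.999, Cl 1.000, O 1.500
Multiplying each by 2 gives whole numbers: C 5.00, H 10.00, Cl 2.00, O 3.00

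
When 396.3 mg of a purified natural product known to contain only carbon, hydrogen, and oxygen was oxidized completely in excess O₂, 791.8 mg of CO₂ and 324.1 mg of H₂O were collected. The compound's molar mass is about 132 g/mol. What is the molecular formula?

mol C = 0.7918 g CO₂ ÷ 44.009 g/mol = 0.017992 mol
mol H = 2 × 0.3241 g H₂O ÷ 18.015 g/mol = 0.035981 mol
mass O = 0.3963 − (0.21610 + 0.036269) = 0.14393 g → mol O = 0.14393 ÷ 15.999 = 0.0089963 mol
Divide by the smallest (0.0089963 mol): C 2.000, H 4.000, O 1.000
Empirical formula: C2H4O
Empirical-formula mass = 44.05 g/mol; 132 ÷ 44.05 ≈ 3, so the molecular formula is C6H12O3.

C6H12O3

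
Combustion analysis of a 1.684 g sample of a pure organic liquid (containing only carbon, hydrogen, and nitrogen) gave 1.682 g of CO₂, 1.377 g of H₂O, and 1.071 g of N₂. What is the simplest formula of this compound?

mol C = 1.682 g CO₂ ÷ 44.009 g/mol = 0.038219 mol
mol H = 2 × 1.377 g H₂O ÷ 18.015 g/mol = 0.15287 mol
mol N = 2 × 1.071 g N₂ ÷ 28.014 g/mol = 0.076462 mol
Divide by the smallest (0.038219 mol): C 1.000, H 4.000, N 2.001

CH4N2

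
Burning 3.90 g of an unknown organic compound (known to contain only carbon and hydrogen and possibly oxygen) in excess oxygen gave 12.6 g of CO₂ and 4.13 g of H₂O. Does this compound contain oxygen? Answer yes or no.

mol C = 12.6 g CO₂ ÷ 44.009 g/mol = 0.2863 mol
mol H = 2 × 4.13 g H₂O ÷ 18.015 g/mol = 0.4585 mol
C and H together account for 3.901 g — essentially the entire 3.90 g sample — so the compound contains no oxygen.

no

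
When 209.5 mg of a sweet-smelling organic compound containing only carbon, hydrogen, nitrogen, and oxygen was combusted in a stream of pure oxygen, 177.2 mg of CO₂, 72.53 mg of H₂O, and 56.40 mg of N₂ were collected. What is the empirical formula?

mol C = 0.1772 g CO₂ ÷ 44.009 g/mol = 0.0040264 mol
mol H = 2 × 0.07253 g H₂O ÷ 18.015 g/mol = 0.0080522 mol
mol N = 2 × 0.05640 g N₂ ÷ 28.014 g/mol = 0.0040266 mol
mass O = 0.2095 − (0.048362 + 0.0081166 + 0.056400) = 0.096622 g → mol O = 0.096622 ÷ 15.999 = 0.0060392 mol
Divide by the smallest (0.0040264 mol): C 1.000, H 2.000, N 1.000, O 1.500
Multiplying each by 2 gives whole numbers: C 2.00, H 4.00, N 2.00, O 3.00

C2H4N2O3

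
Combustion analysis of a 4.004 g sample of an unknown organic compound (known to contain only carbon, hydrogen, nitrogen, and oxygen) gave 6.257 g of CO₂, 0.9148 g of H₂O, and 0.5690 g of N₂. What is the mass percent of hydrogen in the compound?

2.56%

mol C = 6.257 g CO₂ ÷ 44.009 g/mol = 0.14218 mol
mol H = 2 × 0.9148 g H₂O ÷ 18.015 g/mol = 0.10156 mol
mol N = 2 × 0.5690 g N₂ ÷ 28.014 g/mol = 0.040623 mol
mass O = 4.004 − (1.7077 + 0.10237 + 0.56900) = 1.6250 g → mol O = 1.6250 ÷ 15.999 = 0.10157 mol
mass % H = 0.10237 g ÷ 4.004 g × 100%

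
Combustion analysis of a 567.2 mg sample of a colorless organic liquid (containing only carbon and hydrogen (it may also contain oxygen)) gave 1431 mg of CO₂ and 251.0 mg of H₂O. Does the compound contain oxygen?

yes

mol C = 1.431 g CO₂ ÷ 44.009 g/mol = 0.032516 mol
mol H = 2 × 0.2510 g H₂O ÷ 18.015 g/mol = 0.027866 mol
C and H account for only 0.41864 g of the 0.5672 g sample; the remaining 0.14856 g must be oxygen.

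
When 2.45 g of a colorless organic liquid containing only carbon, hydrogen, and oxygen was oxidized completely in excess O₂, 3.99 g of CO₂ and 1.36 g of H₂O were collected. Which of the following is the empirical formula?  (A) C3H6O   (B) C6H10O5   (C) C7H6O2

(B) C6H10O5

mol C = 3.99 g CO₂ ÷ 44.009 g/mol = 0.09066 mol
mol H = 2 × 1.36 g H₂O ÷ 18.015 g/mol = 0.1510 mol
mass O = 2.45 − (1.089 + 0.1522) = 1.209 g → mol O = 1.209 ÷ 15.999 = 0.07556 mol
Divide by the smallest (0.07556 mol): C 1.200, H 1.998, O 1.000
Multiplying each by 5 gives whole numbers: C 6.00, H 9.99, O 5.00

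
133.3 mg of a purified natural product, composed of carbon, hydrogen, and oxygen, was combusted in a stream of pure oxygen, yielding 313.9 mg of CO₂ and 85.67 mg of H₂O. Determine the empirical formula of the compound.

mol C = 0.3139 g CO₂ ÷ 44.009 g/mol = 0.0071326 mol
mol H = 2 × 0.08567 g H₂O ÷ 18.015 g/mol = 0.0095110 mol
mass O = 0.1333 − (0.085670 + 0.0095871) = 0.038043 g → mol O = 0.038043 ÷ 15.999 = 0.0023778 mol
Divide by the smallest (0.0023778 mol): C 3.000, H 4.000, O 1.000

C3H4O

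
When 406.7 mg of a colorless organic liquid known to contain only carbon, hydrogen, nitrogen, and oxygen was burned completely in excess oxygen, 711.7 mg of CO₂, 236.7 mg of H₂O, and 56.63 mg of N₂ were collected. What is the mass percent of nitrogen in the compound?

mol C = 0.7117 g CO₂ ÷ 44.009 g/mol = 0.016172 mol
mol H = 2 × 0.2367 g H₂O ÷ 18.015 g/mol = 0.026278 mol
mol N = 2 × 0.05663 g N₂ ÷ 28.014 g/mol = 0.0040430 mol
mass O = 0.4067 − (0.19424 + 0.026488 + 0.056630) = 0.12934 g → mol O = 0.12934 ÷ 15.999 = 0.0080845 mol
mass % N = 0.056630 g ÷ 0.4067 g × 100%

13.92%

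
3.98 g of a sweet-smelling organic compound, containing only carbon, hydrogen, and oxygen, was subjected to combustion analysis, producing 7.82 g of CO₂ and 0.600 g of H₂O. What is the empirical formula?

mol C = 7.82 g CO₂ ÷ 44.009 g/mol = 0.1777 mol
mol H = 2 × 0.600 g H₂O ÷ 18.015 g/mol = 0.06661 mol
mass O = 3.98 − (2.134 + 0.06714) = 1.779 g → mol O = 1.779 ÷ 15.999 = 0.1112 mol
Divide by the smallest (0.06661 mol): C 2.668, H 1.000, O 1.669
Multiplying each by 3 gives whole numbers: C 8.00, H 3.00, O 5.01

C8H3O5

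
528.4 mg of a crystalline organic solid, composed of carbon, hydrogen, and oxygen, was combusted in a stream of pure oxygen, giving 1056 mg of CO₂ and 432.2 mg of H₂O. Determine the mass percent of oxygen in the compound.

mol C = 1.056 g CO₂ ÷ 44.009 g/mol = 0.023995 mol
mol H = 2 × 0.4322 g H₂O ÷ 18.015 g/mol = 0.047982 mol
mass O = 0.5284 − (0.28821 + 0.048366) = 0.19183 g → mol O = 0.19183 ÷ 15.999 = 0.011990 mol
mass % O = 0.19183 g ÷ 0.5284 g × 100%

36.30%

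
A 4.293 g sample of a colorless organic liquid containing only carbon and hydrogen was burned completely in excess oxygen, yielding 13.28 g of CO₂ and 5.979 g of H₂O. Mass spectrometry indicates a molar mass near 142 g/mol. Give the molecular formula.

C10H22

mol C = 13.28 g CO₂ ÷ 44.009 g/mol = 0.30176 mol
mol H = 2 × 5.979 g H₂O ÷ 18.015 g/mol = 0.66378 mol
Divide by the smallest (0.30176 mol): C 1.000, H 2.200
Multiplying each by 5 gives whole numbers: C 5.00, H 11.00
Empirical formula: C5H11
Empirical-formula mass = 71.14 g/mol; 142 ÷ 71.14 ≈ 2, so the molecular formula is C10H22.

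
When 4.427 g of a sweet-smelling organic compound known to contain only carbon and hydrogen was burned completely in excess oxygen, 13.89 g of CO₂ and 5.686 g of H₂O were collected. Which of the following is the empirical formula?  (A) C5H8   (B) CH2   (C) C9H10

(B) CH2

mol C = 13.89 g CO₂ ÷ 44.009 g/mol = 0.31562 mol
mol H = 2 × 5.686 g H₂O ÷ 18.015 g/mol = 0.63125 mol
Divide by the smallest (0.31562 mol): C 1.000, H 2.000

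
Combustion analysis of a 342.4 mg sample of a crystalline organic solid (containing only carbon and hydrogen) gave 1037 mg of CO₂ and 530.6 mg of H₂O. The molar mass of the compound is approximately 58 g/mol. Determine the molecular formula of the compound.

C4H10

mol C = 1.037 g CO₂ ÷ 44.009 g/mol = 0.023563 mol
mol H = 2 × 0.5306 g H₂O ÷ 18.015 g/mol = 0.058906 mol
Divide by the smallest (0.023563 mol): C 1.000, H 2.500
Multiplying each by 2 gives whole numbers: C 2.00, H 5.00
Empirical formula: C2H5
Empirical-formula mass = 29.06 g/mol; 58 ÷ 29.06 ≈ 2, so the molecular formula is C4H10.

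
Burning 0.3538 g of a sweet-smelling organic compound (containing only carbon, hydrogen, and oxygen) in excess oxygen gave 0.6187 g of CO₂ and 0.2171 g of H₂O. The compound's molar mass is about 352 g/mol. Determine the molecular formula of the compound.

mol C = 0.6187 g CO₂ ÷ 44.009 g/mol = 0.014058 mol
mol H = 2 × 0.2171 g H₂O ÷ 18.015 g/mol = 0.024102 mol
mass O = 0.3538 − (0.16886 + 0.024295) = 0.16065 g → mol O = 0.16065 ÷ 15.999 = 0.010041 mol
Divide by the smallest (0.010041 mol): C 1.400, H 2.400, O 1.000
Multiplying each by 5 gives whole numbers: C 7.00, H 12.00, O 5.00
Empirical formula: C7H12O5
Empirical-formula mass = 176.17 g/mol; 352 ÷ 176.17 ≈ 2, so the molecular formula is C14H24O10.

C14H24O10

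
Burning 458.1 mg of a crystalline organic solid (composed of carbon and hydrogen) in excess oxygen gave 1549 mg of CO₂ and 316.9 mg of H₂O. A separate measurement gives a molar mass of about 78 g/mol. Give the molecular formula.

mol C = 1.549 g CO₂ ÷ 44.009 g/mol = 0.035197 mol
mol H = 2 × 0.3169 g H₂O ÷ 18.015 g/mol = 0.035182 mol
Divide by the smallest (0.035182 mol): C 1.000, H 1.000
Empirical formula: CH
Empirical-formula mass = 13.02 g/mol; 78 ÷ 13.02 ≈ 6, so the molecular formula is C6H6.

C6H6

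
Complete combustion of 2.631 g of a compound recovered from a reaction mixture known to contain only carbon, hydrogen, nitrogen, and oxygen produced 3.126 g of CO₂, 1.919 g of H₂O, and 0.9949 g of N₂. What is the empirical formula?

mol C = 3.126 g CO₂ ÷ 44.009 g/mol = 0.071031 mol
mol H = 2 × 1.919 g H₂O ÷ 18.015 g/mol = 0.21304 mol
mol N = 2 × 0.9949 g N₂ ÷ 28.014 g/mol = 0.071029 mol
mass O = 2.631 − (0.85315 + 0.21475 + 0.99490) = 0.56820 g → mol O = 0.56820 ÷ 15.999 = 0.035515 mol
Divide by the smallest (0.035515 mol): C 2.000, H 5.999, N 2.000, O 1.000

C2H6N2O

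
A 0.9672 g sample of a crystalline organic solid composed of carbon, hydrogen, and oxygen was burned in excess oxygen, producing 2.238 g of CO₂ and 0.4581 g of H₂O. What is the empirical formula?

C8H8O3

mol C = 2.238 g CO₂ ÷ 44.009 g/mol = 0.050853 mol
mol H = 2 × 0.4581 g H₂O ÷ 18.015 g/mol = 0.050858 mol
mass O = 0.9672 − (0.61080 + 0.051264) = 0.30514 g → mol O = 0.30514 ÷ 15.999 = 0.019072 mol
Divide by the smallest (0.019072 mol): C 2.666, H 2.667, O 1.000
Multiplying each by 3 gives whole numbers: C 8.00, H 8.00, O 3.00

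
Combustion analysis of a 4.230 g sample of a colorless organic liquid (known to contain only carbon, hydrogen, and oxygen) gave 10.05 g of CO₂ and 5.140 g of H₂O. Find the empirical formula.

C4H10O

mol C = 10.05 g CO₂ ÷ 44.009 g/mol = 0.22836 mol
mol H = 2 × 5.140 g H₂O ÷ 18.015 g/mol = 0.57064 mol
mass O = 4.230 − (2.7429 + 0.57520) = 0.91194 g → mol O = 0.91194 ÷ 15.999 = 0.057000 mol
Divide by the smallest (0.057000 mol): C 4.006, H 10.011, O 1.000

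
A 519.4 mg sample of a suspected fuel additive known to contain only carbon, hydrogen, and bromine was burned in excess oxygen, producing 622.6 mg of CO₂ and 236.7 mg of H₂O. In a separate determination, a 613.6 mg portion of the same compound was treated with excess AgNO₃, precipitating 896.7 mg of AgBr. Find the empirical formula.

mol C = 0.6226 g CO₂ ÷ 44.009 g/mol = 0.014147 mol
mol H = 2 × 0.2367 g H₂O ÷ 18.015 g/mol = 0.026278 mol
From the AgBr data: mol Br per gram of compound = (0.8967 ÷ 187.772) ÷ 0.6136 = 0.0077827 mol/g, so in the 0.5194 g combustion sample mol Br = 0.0040423 mol
Divide by the smallest (0.0040423 mol): C 3.500, H 6.501, Br 1.000
Multiplying each by 2 gives whole numbers: C 7.00, H 13.00, Br 2.00

C7H13Br2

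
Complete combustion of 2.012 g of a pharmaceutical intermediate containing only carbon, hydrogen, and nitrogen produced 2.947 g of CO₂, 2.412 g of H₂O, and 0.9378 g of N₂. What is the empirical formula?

CH4N

mol C = 2.947 g CO₂ ÷ 44.009 g/mol = 0.066964 mol
mol H = 2 × 2.412 g H₂O ÷ 18.015 g/mol = 0.26778 mol
mol N = 2 × 0.9378 g N₂ ÷ 28.014 g/mol = 0.066952 mol
Divide by the smallest (0.066952 mol): C 1.000, H 4.000, N 1.000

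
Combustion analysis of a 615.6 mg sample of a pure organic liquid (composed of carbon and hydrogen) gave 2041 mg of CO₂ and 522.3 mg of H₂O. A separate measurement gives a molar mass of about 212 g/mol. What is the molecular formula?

C16H20

mol C = 2.041 g CO₂ ÷ 44.009 g/mol = 0.046377 mol
mol H = 2 × 0.5223 g H₂O ÷ 18.015 g/mol = 0.057985 mol
Divide by the smallest (0.046377 mol): C 1.000, H 1.250
Multiplying each by 4 gives whole numbers: C 4.00, H 5.00
Empirical formula: C4H5
Empirical-formula mass = 53.08 g/mol; 212 ÷ 53.08 ≈ 4, so the molecular formula is C16H20.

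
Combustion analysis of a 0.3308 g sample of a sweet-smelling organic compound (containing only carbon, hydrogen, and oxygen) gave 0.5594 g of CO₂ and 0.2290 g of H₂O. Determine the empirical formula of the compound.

mol C = 0.5594 g CO₂ ÷ 44.009 g/mol = 0.012711 mol
mol H = 2 × 0.2290 g H₂O ÷ 18.015 g/mol = 0.025423 mol
mass O = 0.3308 − (0.15267 + 0.025627) = 0.15250 g → mol O = 0.15250 ÷ 15.999 = 0.0095319 mol
Divide by the smallest (0.0095319 mol): C 1.334, H 2.667, O 1.000
Multiplying each by 3 gives whole numbers: C 4.00, H 8.00, O 3.00

C4H8O3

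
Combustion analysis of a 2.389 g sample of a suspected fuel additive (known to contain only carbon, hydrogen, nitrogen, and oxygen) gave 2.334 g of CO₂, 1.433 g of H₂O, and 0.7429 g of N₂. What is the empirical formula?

CH3NO

mol C = 2.334 g CO₂ ÷ 44.009 g/mol = 0.053035 mol
mol H = 2 × 1.433 g H₂O ÷ 18.015 g/mol = 0.15909 mol
mol N = 2 × 0.7429 g N₂ ÷ 28.014 g/mol = 0.053038 mol
mass O = 2.389 − (0.63700 + 0.16036 + 0.74290) = 0.84874 g → mol O = 0.84874 ÷ 15.999 = 0.053050 mol
Divide by the smallest (0.053035 mol): C 1.000, H 3.000, N 1.000, O 1.000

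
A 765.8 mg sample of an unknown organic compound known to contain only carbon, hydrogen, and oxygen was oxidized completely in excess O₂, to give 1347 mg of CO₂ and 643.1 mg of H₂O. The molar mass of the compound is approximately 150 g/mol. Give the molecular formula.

mol C = 1.347 g CO₂ ÷ 44.009 g/mol = 0.030607 mol
mol H = 2 × 0.6431 g H₂O ÷ 18.015 g/mol = 0.071396 mol
mass O = 0.7658 − (0.36763 + 0.071967) = 0.32621 g → mol O = 0.32621 ÷ 15.999 = 0.020389 mol
Divide by the smallest (0.020389 mol): C 1.501, H 3.502, O 1.000
Multiplying each by 2 gives whole numbers: C 3.00, H 7.00, O 2.00
Empirical formula: C3H7O2
Empirical-formula mass = 75.09 g/mol; 150 ÷ 75.09 ≈ 2, so the molecular formula is C6H14O4.

C6H14O4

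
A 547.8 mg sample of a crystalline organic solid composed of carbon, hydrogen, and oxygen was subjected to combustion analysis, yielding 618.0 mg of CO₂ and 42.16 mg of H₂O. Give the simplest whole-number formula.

mol C = 0.6180 g CO₂ ÷ 44.009 g/mol = 0.014043 mol
mol H = 2 × 0.04216 g H₂O ÷ 18.015 g/mol = 0.0046805 mol
mass O = 0.5478 − (0.16867 + 0.0047180) = 0.37442 g → mol O = 0.37442 ÷ 15.999 = 0.023402 mol
Divide by the smallest (0.0046805 mol): C 3.000, H 1.000, O 5.000

C3HO5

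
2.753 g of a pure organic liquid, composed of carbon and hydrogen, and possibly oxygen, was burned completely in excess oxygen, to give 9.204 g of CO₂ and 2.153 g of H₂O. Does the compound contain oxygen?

no

mol C = 9.204 g CO₂ ÷ 44.009 g/mol = 0.20914 mol
mol H = 2 × 2.153 g H₂O ÷ 18.015 g/mol = 0.23902 mol
C and H together account for 2.7529 g — essentially the entire 2.753 g sample — so the compound contains no oxygen.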